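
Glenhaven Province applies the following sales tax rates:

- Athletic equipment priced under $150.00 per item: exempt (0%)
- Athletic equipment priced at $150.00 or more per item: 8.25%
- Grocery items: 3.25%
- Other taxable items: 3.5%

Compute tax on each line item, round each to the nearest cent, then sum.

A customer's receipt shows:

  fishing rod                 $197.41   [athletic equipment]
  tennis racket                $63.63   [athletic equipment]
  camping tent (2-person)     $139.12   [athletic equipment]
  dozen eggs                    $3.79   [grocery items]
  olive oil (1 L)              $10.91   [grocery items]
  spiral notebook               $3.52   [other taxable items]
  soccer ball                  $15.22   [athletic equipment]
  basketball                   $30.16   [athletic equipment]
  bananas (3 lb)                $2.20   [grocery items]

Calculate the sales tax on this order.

Fishing rod $197.41: athletic equipment, $150.00 or more → 8.25% → $16.29
Tennis racket $63.63: athletic equipment, under $150.00 → 0% → $0.00
Camping tent (2-person) $139.12: athletic equipment, under $150.00 → 0% → $0.00
Dozen eggs $3.79: grocery items → 3.25% → $0.12
Olive oil (1 L) $10.91: grocery items → 3.25% → $0.35
Spiral notebook $3.52: other taxable items → 3.5% → $0.12
Soccer ball $15.22: athletic equipment, under $150.00 → 0% → $0.00
Basketball $30.16: athletic equipment, under $150.00 → 0% → $0.00
Bananas (3 lb) $2.20: grocery items → 3.25% → $0.07
Total tax = $16.29 + $0.12 + $0.35 + $0.12 + $0.07 = $16.95

$16.95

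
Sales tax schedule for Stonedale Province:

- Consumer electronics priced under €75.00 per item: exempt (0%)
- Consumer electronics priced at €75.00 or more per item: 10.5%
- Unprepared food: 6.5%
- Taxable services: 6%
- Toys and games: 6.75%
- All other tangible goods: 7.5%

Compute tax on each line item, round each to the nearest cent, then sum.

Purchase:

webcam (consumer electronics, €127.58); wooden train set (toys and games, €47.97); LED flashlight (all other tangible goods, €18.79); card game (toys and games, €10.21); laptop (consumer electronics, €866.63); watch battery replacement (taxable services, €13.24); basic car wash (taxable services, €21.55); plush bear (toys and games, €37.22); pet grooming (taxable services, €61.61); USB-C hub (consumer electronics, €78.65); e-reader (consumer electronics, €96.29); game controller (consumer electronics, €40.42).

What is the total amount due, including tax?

€1556.56

Webcam €127.58: consumer electronics, €75.00 or more → 10.5% → €13.40
Wooden train set €47.97: toys and games → 6.75% → €3.24
LED flashlight €18.79: all other tangible goods → 7.5% → €1.41
Card game €10.21: toys and games → 6.75% → €0.69
Laptop €866.63: consumer electronics, €75.00 or more → 10.5% → €91.00
Watch battery replacement €13.24: taxable services → 6% → €0.79
Basic car wash €21.55: taxable services → 6% → €1.29
Plush bear €37.22: toys and games → 6.75% → €2.51
Pet grooming €61.61: taxable services → 6% → €3.70
USB-C hub €78.65: consumer electronics, €75.00 or more → 10.5% → €8.26
E-reader €96.29: consumer electronics, €75.00 or more → 10.5% → €10.11
Game controller €40.42: consumer electronics, under €75.00 → 0% → €0.00
Subtotal = €1420.16; tax = €136.40; total due = €1556.56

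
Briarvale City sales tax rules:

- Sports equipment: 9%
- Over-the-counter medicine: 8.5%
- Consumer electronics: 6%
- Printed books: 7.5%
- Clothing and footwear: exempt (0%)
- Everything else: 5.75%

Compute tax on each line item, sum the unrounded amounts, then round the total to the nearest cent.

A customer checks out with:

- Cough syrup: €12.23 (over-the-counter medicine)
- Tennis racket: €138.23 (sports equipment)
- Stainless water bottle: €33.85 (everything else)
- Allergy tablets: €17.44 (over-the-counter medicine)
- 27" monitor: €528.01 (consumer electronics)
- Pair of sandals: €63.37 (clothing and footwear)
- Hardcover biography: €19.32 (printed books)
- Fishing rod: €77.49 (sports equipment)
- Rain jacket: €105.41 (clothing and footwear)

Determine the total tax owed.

Cough syrup €12.23: over-the-counter medicine → 8.5% → €1.03955
Tennis racket €138.23: sports equipment → 9% → €12.4407
Stainless water bottle €33.85: everything else → 5.75% → €1.946375
Allergy tablets €17.44: over-the-counter medicine → 8.5% → €1.4824
27" monitor €528.01: consumer electronics → 6% → €31.6806
Pair of sandals €63.37: clothing and footwear → 0% → €0.00
Hardcover biography €19.32: printed books → 7.5% → €1.449
Fishing rod €77.49: sports equipment → 9% → €6.9741
Rain jacket €105.41: clothing and footwear → 0% → €0.00
Unrounded tax sum = €57.012725 → €57.01

€57.01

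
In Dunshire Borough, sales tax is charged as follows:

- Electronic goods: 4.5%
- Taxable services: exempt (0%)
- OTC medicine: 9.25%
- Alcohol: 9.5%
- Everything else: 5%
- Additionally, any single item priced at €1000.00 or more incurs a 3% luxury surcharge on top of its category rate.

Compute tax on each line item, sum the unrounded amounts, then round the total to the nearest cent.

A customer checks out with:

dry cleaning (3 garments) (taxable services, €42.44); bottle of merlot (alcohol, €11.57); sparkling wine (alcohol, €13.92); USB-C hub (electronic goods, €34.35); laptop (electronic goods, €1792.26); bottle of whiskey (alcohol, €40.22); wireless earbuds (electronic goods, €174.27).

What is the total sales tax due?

Dry cleaning (3 garments) €42.44: taxable services → 0% → €0.00
Bottle of merlot €11.57: alcohol → 9.5% → €1.09915
Sparkling wine €13.92: alcohol → 9.5% → €1.3224
USB-C hub €34.35: electronic goods → 4.5% → €1.54575
Laptop €1792.26: electronic goods → 4.5% + 3% surcharge = 7.5% → €134.4195
Bottle of whiskey €40.22: alcohol → 9.5% → €3.8209
Wireless earbuds €174.27: electronic goods → 4.5% → €7.84215
Unrounded tax sum = €150.04985 → €150.05

€150.05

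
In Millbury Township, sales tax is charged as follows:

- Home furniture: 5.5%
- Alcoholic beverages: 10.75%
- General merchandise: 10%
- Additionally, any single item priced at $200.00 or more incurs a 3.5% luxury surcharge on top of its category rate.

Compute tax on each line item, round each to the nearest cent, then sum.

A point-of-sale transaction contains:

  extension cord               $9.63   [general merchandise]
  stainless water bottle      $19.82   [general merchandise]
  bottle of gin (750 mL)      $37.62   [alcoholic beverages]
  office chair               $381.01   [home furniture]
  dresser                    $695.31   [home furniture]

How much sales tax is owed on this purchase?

$103.85

Extension cord $9.63: general merchandise → 10% → $0.96
Stainless water bottle $19.82: general merchandise → 10% → $1.98
Bottle of gin (750 mL) $37.62: alcoholic beverages → 10.75% → $4.04
Office chair $381.01: home furniture → 5.5% + 3.5% surcharge = 9% → $34.29
Dresser $695.31: home furniture → 5.5% + 3.5% surcharge = 9% → $62.58
Total tax = $0.96 + $1.98 + $4.04 + $34.29 + $62.58 = $103.85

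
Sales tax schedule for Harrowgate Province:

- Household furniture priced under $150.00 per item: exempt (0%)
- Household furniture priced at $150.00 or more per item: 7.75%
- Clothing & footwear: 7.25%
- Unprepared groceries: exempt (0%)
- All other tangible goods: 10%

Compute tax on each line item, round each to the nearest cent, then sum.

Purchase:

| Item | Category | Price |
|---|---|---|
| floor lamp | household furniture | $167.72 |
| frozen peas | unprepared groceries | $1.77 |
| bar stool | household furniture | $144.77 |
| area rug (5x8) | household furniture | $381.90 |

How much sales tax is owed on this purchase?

Floor lamp $167.72: household furniture, $150.00 or more → 7.75% → $13.00
Frozen peas $1.77: unprepared groceries → 0% → $0.00
Bar stool $144.77: household furniture, under $150.00 → 0% → $0.00
Area rug (5x8) $381.90: household furniture, $150.00 or more → 7.75% → $29.60
Total tax = $13.00 + $29.60 = $42.60

$42.60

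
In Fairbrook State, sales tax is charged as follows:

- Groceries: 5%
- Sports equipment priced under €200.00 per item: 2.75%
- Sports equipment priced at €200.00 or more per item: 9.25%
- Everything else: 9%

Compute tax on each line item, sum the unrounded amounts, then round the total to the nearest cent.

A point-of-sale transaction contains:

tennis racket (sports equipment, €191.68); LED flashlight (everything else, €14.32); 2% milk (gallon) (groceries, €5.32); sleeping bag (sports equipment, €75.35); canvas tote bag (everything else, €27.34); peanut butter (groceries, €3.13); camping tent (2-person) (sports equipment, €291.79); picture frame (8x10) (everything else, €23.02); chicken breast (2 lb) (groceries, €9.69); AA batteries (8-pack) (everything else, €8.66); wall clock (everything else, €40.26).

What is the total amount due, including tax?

Tennis racket €191.68: sports equipment, under €200.00 → 2.75% → €5.2712
LED flashlight €14.32: everything else → 9% → €1.2888
2% milk (gallon) €5.32: groceries → 5% → €0.266
Sleeping bag €75.35: sports equipment, under €200.00 → 2.75% → €2.072125
Canvas tote bag €27.34: everything else → 9% → €2.4606
Peanut butter €3.13: groceries → 5% → €0.1565
Camping tent (2-person) €291.79: sports equipment, €200.00 or more → 9.25% → €26.990575
Picture frame (8x10) €23.02: everything else → 9% → €2.0718
Chicken breast (2 lb) €9.69: groceries → 5% → €0.4845
AA batteries (8-pack) €8.66: everything else → 9% → €0.7794
Wall clock €40.26: everything else → 9% → €3.6234
Subtotal = €690.56; unrounded tax = €45.4649 → €45.46; total due = €736.02

€736.02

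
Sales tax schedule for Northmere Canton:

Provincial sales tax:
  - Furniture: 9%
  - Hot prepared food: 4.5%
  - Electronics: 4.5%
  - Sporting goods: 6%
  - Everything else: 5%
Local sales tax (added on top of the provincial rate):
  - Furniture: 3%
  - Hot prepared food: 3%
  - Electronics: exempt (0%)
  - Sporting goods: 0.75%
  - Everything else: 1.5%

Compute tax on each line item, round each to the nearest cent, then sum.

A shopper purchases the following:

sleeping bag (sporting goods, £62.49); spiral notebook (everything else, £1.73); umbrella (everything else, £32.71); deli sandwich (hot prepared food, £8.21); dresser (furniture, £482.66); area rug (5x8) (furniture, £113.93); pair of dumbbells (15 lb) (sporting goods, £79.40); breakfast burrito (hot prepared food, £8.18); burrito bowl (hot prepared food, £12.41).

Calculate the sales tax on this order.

Sleeping bag £62.49: sporting goods → 6% + 0.75% local = 6.75% → £4.22
Spiral notebook £1.73: everything else → 5% + 1.5% local = 6.5% → £0.11
Umbrella £32.71: everything else → 5% + 1.5% local = 6.5% → £2.13
Deli sandwich £8.21: hot prepared food → 4.5% + 3% local = 7.5% → £0.62
Dresser £482.66: furniture → 9% + 3% local = 12% → £57.92
Area rug (5x8) £113.93: furniture → 9% + 3% local = 12% → £13.67
Pair of dumbbells (15 lb) £79.40: sporting goods → 6% + 0.75% local = 6.75% → £5.36
Breakfast burrito £8.18: hot prepared food → 4.5% + 3% local = 7.5% → £0.61
Burrito bowl £12.41: hot prepared food → 4.5% + 3% local = 7.5% → £0.93
Total tax = £4.22 + £0.11 + £2.13 + £0.62 + £57.92 + £13.67 + £5.36 + £0.61 + £0.93 = £85.57

£85.57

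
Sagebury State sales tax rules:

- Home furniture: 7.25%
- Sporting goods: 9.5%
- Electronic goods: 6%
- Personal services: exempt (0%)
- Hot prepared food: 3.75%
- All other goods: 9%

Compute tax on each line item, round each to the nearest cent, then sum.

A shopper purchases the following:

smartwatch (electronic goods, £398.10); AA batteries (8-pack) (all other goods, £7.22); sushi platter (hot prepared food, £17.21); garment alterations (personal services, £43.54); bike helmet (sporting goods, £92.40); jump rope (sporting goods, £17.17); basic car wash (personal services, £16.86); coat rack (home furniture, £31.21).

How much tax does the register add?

£37.86

Smartwatch £398.10: electronic goods → 6% → £23.89
AA batteries (8-pack) £7.22: all other goods → 9% → £0.65
Sushi platter £17.21: hot prepared food → 3.75% → £0.65
Garment alterations £43.54: personal services → 0% → £0.00
Bike helmet £92.40: sporting goods → 9.5% → £8.78
Jump rope £17.17: sporting goods → 9.5% → £1.63
Basic car wash £16.86: personal services → 0% → £0.00
Coat rack £31.21: home furniture → 7.25% → £2.26
Total tax = £23.89 + £0.65 + £0.65 + £8.78 + £1.63 + £2.26 = £37.86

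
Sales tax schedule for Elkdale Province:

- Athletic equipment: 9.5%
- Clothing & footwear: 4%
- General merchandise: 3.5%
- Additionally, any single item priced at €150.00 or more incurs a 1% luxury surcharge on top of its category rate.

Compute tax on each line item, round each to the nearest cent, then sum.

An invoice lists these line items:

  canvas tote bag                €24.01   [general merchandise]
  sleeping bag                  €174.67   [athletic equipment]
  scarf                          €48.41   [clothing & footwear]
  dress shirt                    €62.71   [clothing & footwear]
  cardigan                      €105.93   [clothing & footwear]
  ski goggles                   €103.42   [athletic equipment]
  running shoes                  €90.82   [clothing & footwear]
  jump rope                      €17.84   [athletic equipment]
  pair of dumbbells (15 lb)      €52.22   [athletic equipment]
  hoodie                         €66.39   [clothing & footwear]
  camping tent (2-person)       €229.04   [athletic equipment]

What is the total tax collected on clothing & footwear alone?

Scarf €48.41: clothing & footwear → 4% → €1.94
Dress shirt €62.71: clothing & footwear → 4% → €2.51
Cardigan €105.93: clothing & footwear → 4% → €4.24
Running shoes €90.82: clothing & footwear → 4% → €3.63
Hoodie €66.39: clothing & footwear → 4% → €2.66
Tax on clothing & footwear = €1.94 + €2.51 + €4.24 + €3.63 + €2.66 = €14.98

€14.98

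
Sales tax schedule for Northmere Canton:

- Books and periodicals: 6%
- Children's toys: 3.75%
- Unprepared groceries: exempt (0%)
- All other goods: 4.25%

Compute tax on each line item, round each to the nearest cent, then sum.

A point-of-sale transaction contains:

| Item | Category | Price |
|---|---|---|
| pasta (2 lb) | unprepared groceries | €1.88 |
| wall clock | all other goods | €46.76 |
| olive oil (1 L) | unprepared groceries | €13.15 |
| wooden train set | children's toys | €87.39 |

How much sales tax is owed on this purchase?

Pasta (2 lb) €1.88: unprepared groceries → 0% → €0.00
Wall clock €46.76: all other goods → 4.25% → €1.99
Olive oil (1 L) €13.15: unprepared groceries → 0% → €0.00
Wooden train set €87.39: children's toys → 3.75% → €3.28
Total tax = €1.99 + €3.28 = €5.27

€5.27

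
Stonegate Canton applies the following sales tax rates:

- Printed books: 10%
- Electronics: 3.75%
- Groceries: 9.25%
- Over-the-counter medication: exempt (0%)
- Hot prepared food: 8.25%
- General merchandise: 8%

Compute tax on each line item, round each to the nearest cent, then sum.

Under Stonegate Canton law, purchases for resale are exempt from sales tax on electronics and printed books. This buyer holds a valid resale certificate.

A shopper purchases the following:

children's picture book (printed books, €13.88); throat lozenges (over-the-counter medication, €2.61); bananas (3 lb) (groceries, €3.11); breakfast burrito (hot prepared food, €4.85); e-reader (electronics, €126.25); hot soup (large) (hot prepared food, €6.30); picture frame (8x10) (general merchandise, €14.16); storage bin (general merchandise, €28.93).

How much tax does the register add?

€4.65

Children's picture book €13.88: printed books, buyer-exempt → 0% → €0.00
Throat lozenges €2.61: over-the-counter medication → 0% → €0.00
Bananas (3 lb) €3.11: groceries → 9.25% → €0.29
Breakfast burrito €4.85: hot prepared food → 8.25% → €0.40
E-reader €126.25: electronics, buyer-exempt → 0% → €0.00
Hot soup (large) €6.30: hot prepared food → 8.25% → €0.52
Picture frame (8x10) €14.16: general merchandise → 8% → €1.13
Storage bin €28.93: general merchandise → 8% → €2.31
Total tax = €0.29 + €0.40 + €0.52 + €1.13 + €2.31 = €4.65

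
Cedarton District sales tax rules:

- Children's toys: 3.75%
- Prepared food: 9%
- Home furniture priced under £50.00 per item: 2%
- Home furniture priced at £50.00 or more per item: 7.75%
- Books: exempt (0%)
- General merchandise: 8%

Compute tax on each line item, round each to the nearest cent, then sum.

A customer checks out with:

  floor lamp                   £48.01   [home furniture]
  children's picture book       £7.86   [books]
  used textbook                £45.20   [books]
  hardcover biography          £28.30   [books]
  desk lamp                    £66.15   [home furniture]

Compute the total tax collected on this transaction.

Floor lamp £48.01: home furniture, under £50.00 → 2% → £0.96
Children's picture book £7.86: books → 0% → £0.00
Used textbook £45.20: books → 0% → £0.00
Hardcover biography £28.30: books → 0% → £0.00
Desk lamp £66.15: home furniture, £50.00 or more → 7.75% → £5.13
Total tax = £0.96 + £5.13 = £6.09

£6.09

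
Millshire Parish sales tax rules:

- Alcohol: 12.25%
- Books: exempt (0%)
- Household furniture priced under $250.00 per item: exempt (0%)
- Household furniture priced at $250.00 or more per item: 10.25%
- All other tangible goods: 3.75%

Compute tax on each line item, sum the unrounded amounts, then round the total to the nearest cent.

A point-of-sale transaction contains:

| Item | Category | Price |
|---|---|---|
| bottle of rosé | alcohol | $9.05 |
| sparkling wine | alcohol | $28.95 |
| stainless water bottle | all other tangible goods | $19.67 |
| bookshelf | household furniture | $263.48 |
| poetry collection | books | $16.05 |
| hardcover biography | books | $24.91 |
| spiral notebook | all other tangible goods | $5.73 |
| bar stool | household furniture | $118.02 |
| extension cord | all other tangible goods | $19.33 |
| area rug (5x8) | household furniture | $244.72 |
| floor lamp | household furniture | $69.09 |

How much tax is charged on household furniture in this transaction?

$27.01

Bookshelf $263.48: household furniture, $250.00 or more → 10.25% → $27.0067
Bar stool $118.02: household furniture, under $250.00 → 0% → $0.00
Area rug (5x8) $244.72: household furniture, under $250.00 → 0% → $0.00
Floor lamp $69.09: household furniture, under $250.00 → 0% → $0.00
Tax on household furniture: unrounded sum = $27.0067 → $27.01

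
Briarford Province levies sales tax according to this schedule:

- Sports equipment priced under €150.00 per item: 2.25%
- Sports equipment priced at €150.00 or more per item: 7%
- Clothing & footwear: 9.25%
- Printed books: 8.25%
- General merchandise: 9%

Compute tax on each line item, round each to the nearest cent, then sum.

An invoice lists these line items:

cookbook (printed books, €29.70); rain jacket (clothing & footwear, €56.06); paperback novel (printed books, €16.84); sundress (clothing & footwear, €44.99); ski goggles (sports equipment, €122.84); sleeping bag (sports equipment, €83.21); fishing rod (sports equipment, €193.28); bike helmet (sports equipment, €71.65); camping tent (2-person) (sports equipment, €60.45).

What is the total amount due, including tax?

Cookbook €29.70: printed books → 8.25% → €2.45
Rain jacket €56.06: clothing & footwear → 9.25% → €5.19
Paperback novel €16.84: printed books → 8.25% → €1.39
Sundress €44.99: clothing & footwear → 9.25% → €4.16
Ski goggles €122.84: sports equipment, under €150.00 → 2.25% → €2.76
Sleeping bag €83.21: sports equipment, under €150.00 → 2.25% → €1.87
Fishing rod €193.28: sports equipment, €150.00 or more → 7% → €13.53
Bike helmet €71.65: sports equipment, under €150.00 → 2.25% → €1.61
Camping tent (2-person) €60.45: sports equipment, under €150.00 → 2.25% → €1.36
Subtotal = €679.02; tax = €34.32; total due = €713.34

€713.34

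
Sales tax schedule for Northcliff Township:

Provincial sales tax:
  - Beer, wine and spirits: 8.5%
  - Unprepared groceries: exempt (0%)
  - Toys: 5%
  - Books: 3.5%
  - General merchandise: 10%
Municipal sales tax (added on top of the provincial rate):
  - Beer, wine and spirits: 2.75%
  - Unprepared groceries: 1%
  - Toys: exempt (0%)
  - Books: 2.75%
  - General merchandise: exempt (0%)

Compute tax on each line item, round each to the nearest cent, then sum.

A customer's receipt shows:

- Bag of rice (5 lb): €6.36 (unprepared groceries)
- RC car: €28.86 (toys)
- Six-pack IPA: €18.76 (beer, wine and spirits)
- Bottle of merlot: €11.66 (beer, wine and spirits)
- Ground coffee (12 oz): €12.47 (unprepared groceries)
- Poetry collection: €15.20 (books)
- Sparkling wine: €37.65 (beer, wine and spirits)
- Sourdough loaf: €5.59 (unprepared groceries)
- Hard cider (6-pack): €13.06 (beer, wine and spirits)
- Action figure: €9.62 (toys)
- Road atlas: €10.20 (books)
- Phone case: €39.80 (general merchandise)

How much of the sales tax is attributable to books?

€1.59

Poetry collection €15.20: books → 3.5% + 2.75% municipal = 6.25% → €0.95
Road atlas €10.20: books → 3.5% + 2.75% municipal = 6.25% → €0.64
Tax on books = €0.95 + €0.64 = €1.59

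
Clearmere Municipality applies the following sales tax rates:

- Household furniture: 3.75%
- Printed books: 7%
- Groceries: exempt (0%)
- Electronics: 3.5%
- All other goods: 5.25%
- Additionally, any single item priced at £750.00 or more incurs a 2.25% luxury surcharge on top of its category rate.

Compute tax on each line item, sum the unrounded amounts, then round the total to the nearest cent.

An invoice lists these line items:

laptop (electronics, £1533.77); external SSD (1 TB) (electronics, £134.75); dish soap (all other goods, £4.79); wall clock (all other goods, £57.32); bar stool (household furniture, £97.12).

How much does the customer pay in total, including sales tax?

Laptop £1533.77: electronics → 3.5% + 2.25% surcharge = 5.75% → £88.191775
External SSD (1 TB) £134.75: electronics → 3.5% → £4.71625
Dish soap £4.79: all other goods → 5.25% → £0.251475
Wall clock £57.32: all other goods → 5.25% → £3.0093
Bar stool £97.12: household furniture → 3.75% → £3.642
Subtotal = £1827.75; unrounded tax = £99.8108 → £99.81; total due = £1927.56

£1927.56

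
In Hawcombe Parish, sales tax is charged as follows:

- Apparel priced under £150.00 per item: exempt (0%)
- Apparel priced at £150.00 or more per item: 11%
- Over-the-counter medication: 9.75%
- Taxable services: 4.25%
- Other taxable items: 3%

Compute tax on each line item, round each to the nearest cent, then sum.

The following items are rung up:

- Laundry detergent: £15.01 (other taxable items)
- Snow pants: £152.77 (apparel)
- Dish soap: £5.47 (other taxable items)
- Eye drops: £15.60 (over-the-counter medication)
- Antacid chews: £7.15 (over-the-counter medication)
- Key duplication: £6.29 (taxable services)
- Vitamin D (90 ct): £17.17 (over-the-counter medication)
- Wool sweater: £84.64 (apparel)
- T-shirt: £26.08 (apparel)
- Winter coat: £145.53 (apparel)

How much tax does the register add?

£21.57

Laundry detergent £15.01: other taxable items → 3% → £0.45
Snow pants £152.77: apparel, £150.00 or more → 11% → £16.80
Dish soap £5.47: other taxable items → 3% → £0.16
Eye drops £15.60: over-the-counter medication → 9.75% → £1.52
Antacid chews £7.15: over-the-counter medication → 9.75% → £0.70
Key duplication £6.29: taxable services → 4.25% → £0.27
Vitamin D (90 ct) £17.17: over-the-counter medication → 9.75% → £1.67
Wool sweater £84.64: apparel, under £150.00 → 0% → £0.00
T-shirt £26.08: apparel, under £150.00 → 0% → £0.00
Winter coat £145.53: apparel, under £150.00 → 0% → £0.00
Total tax = £0.45 + £16.80 + £0.16 + £1.52 + £0.70 + £0.27 + £1.67 = £21.57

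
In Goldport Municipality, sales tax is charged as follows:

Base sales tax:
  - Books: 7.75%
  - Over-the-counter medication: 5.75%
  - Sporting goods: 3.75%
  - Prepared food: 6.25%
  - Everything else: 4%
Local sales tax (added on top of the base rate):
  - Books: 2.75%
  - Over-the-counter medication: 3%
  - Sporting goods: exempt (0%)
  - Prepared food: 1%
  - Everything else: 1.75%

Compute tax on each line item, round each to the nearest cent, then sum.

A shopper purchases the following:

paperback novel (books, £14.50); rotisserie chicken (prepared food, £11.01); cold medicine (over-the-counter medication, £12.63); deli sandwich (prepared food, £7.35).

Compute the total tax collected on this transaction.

£3.96

Paperback novel £14.50: books → 7.75% + 2.75% local = 10.5% → £1.52
Rotisserie chicken £11.01: prepared food → 6.25% + 1% local = 7.25% → £0.80
Cold medicine £12.63: over-the-counter medication → 5.75% + 3% local = 8.75% → £1.11
Deli sandwich £7.35: prepared food → 6.25% + 1% local = 7.25% → £0.53
Total tax = £1.52 + £0.80 + £1.11 + £0.53 = £3.96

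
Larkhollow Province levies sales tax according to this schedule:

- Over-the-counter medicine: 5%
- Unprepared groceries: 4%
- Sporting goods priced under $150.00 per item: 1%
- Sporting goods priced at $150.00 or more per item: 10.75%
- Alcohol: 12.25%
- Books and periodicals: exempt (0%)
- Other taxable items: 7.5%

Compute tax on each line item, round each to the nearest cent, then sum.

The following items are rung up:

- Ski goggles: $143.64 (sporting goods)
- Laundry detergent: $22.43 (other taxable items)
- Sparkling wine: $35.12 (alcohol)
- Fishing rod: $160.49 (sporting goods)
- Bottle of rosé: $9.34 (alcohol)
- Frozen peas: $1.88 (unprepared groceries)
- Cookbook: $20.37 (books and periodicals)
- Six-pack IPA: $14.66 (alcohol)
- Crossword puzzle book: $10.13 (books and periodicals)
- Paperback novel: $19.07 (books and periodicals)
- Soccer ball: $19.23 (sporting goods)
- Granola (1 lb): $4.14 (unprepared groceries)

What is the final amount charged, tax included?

Ski goggles $143.64: sporting goods, under $150.00 → 1% → $1.44
Laundry detergent $22.43: other taxable items → 7.5% → $1.68
Sparkling wine $35.12: alcohol → 12.25% → $4.30
Fishing rod $160.49: sporting goods, $150.00 or more → 10.75% → $17.25
Bottle of rosé $9.34: alcohol → 12.25% → $1.14
Frozen peas $1.88: unprepared groceries → 4% → $0.08
Cookbook $20.37: books and periodicals → 0% → $0.00
Six-pack IPA $14.66: alcohol → 12.25% → $1.80
Crossword puzzle book $10.13: books and periodicals → 0% → $0.00
Paperback novel $19.07: books and periodicals → 0% → $0.00
Soccer ball $19.23: sporting goods, under $150.00 → 1% → $0.19
Granola (1 lb) $4.14: unprepared groceries → 4% → $0.17
Subtotal = $460.50; tax = $28.05; total due = $488.55

$488.55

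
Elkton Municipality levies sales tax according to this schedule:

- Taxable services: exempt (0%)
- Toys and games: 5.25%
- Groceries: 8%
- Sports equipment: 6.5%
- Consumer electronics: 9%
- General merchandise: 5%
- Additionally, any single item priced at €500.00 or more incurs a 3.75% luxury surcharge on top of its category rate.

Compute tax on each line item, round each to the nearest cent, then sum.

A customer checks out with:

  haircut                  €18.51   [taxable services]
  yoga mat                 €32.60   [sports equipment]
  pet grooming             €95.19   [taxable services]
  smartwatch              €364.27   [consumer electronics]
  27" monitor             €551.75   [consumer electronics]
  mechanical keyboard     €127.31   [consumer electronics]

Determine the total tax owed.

Haircut €18.51: taxable services → 0% → €0.00
Yoga mat €32.60: sports equipment → 6.5% → €2.12
Pet grooming €95.19: taxable services → 0% → €0.00
Smartwatch €364.27: consumer electronics → 9% → €32.78
27" monitor €551.75: consumer electronics → 9% + 3.75% surcharge = 12.75% → €70.35
Mechanical keyboard €127.31: consumer electronics → 9% → €11.46
Total tax = €2.12 + €32.78 + €70.35 + €11.46 = €116.71

€116.71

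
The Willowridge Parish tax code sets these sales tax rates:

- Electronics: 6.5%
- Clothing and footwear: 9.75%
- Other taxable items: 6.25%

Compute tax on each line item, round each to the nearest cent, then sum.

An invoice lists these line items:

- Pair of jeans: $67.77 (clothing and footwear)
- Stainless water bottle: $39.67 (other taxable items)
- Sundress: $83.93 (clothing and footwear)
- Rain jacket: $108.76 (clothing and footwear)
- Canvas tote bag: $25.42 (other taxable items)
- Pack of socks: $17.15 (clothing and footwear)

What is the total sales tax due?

Pair of jeans $67.77: clothing and footwear → 9.75% → $6.61
Stainless water bottle $39.67: other taxable items → 6.25% → $2.48
Sundress $83.93: clothing and footwear → 9.75% → $8.18
Rain jacket $108.76: clothing and footwear → 9.75% → $10.60
Canvas tote bag $25.42: other taxable items → 6.25% → $1.59
Pack of socks $17.15: clothing and footwear → 9.75% → $1.67
Total tax = $6.61 + $2.48 + $8.18 + $10.60 + $1.59 + $1.67 = $31.13

$31.13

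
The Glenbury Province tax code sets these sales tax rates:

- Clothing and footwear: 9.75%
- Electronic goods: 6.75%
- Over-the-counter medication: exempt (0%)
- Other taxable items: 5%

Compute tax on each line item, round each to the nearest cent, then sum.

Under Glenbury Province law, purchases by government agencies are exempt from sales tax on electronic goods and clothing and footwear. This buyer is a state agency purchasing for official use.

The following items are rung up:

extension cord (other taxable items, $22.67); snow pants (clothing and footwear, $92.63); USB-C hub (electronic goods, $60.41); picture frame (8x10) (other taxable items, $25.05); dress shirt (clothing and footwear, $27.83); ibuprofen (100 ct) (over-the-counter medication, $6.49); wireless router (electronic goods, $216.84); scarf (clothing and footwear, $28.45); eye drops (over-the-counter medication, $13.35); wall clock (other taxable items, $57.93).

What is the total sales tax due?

$5.28

Extension cord $22.67: other taxable items → 5% → $1.13
Snow pants $92.63: clothing and footwear, buyer-exempt → 0% → $0.00
USB-C hub $60.41: electronic goods, buyer-exempt → 0% → $0.00
Picture frame (8x10) $25.05: other taxable items → 5% → $1.25
Dress shirt $27.83: clothing and footwear, buyer-exempt → 0% → $0.00
Ibuprofen (100 ct) $6.49: over-the-counter medication → 0% → $0.00
Wireless router $216.84: electronic goods, buyer-exempt → 0% → $0.00
Scarf $28.45: clothing and footwear, buyer-exempt → 0% → $0.00
Eye drops $13.35: over-the-counter medication → 0% → $0.00
Wall clock $57.93: other taxable items → 5% → $2.90
Total tax = $1.13 + $1.25 + $2.90 = $5.28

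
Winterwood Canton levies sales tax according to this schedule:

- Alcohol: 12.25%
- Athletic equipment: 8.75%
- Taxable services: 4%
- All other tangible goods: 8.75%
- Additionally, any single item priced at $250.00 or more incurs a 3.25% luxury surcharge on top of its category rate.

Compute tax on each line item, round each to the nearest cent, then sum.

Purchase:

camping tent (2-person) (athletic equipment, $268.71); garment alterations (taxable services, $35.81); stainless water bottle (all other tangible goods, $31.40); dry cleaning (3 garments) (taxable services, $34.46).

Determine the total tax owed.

Camping tent (2-person) $268.71: athletic equipment → 8.75% + 3.25% surcharge = 12% → $32.25
Garment alterations $35.81: taxable services → 4% → $1.43
Stainless water bottle $31.40: all other tangible goods → 8.75% → $2.75
Dry cleaning (3 garments) $34.46: taxable services → 4% → $1.38
Total tax = $32.25 + $1.43 + $2.75 + $1.38 = $37.81

$37.81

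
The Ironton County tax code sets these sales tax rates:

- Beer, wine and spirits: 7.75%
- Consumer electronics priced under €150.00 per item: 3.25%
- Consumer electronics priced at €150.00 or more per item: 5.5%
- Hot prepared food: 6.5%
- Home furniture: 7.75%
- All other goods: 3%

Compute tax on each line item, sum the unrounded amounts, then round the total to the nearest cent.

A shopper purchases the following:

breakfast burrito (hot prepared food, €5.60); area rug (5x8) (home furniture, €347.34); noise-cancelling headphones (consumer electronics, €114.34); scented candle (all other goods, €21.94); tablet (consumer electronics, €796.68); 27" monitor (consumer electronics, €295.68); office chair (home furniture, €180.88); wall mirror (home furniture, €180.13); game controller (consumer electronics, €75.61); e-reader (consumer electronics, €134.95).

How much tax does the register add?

Breakfast burrito €5.60: hot prepared food → 6.5% → €0.364
Area rug (5x8) €347.34: home furniture → 7.75% → €26.91885
Noise-cancelling headphones €114.34: consumer electronics, under €150.00 → 3.25% → €3.71605
Scented candle €21.94: all other goods → 3% → €0.6582
Tablet €796.68: consumer electronics, €150.00 or more → 5.5% → €43.8174
27" monitor €295.68: consumer electronics, €150.00 or more → 5.5% → €16.2624
Office chair €180.88: home furniture → 7.75% → €14.0182
Wall mirror €180.13: home furniture → 7.75% → €13.960075
Game controller €75.61: consumer electronics, under €150.00 → 3.25% → €2.457325
E-reader €134.95: consumer electronics, under €150.00 → 3.25% → €4.385875
Unrounded tax sum = €126.558375 → €126.56

€126.56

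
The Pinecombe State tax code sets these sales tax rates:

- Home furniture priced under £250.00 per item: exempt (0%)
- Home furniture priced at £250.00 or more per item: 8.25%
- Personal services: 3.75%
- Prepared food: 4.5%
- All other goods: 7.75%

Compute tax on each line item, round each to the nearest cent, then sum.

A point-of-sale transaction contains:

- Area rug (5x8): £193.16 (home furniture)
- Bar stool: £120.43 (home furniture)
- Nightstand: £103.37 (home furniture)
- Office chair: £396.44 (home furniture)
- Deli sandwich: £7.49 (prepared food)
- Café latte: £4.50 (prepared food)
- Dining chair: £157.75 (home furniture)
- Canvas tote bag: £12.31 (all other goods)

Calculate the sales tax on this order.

Area rug (5x8) £193.16: home furniture, under £250.00 → 0% → £0.00
Bar stool £120.43: home furniture, under £250.00 → 0% → £0.00
Nightstand £103.37: home furniture, under £250.00 → 0% → £0.00
Office chair £396.44: home furniture, £250.00 or more → 8.25% → £32.71
Deli sandwich £7.49: prepared food → 4.5% → £0.34
Café latte £4.50: prepared food → 4.5% → £0.20
Dining chair £157.75: home furniture, under £250.00 → 0% → £0.00
Canvas tote bag £12.31: all other goods → 7.75% → £0.95
Total tax = £32.71 + £0.34 + £0.20 + £0.95 = £34.20

£34.20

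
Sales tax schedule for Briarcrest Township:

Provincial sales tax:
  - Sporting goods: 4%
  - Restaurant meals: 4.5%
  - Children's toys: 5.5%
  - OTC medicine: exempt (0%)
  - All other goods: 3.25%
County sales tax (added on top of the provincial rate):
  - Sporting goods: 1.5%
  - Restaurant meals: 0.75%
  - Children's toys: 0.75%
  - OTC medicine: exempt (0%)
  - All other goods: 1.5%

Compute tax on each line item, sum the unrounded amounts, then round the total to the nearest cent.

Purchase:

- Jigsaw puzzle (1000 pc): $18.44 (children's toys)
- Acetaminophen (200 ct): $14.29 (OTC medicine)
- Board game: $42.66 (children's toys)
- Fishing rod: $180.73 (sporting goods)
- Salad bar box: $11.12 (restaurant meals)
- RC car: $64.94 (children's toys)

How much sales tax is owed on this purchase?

$18.40

Jigsaw puzzle (1000 pc) $18.44: children's toys → 5.5% + 0.75% county = 6.25% → $1.1525
Acetaminophen (200 ct) $14.29: OTC medicine → 0% + 0% county = 0% → $0.00
Board game $42.66: children's toys → 5.5% + 0.75% county = 6.25% → $2.66625
Fishing rod $180.73: sporting goods → 4% + 1.5% county = 5.5% → $9.94015
Salad bar box $11.12: restaurant meals → 4.5% + 0.75% county = 5.25% → $0.5838
RC car $64.94: children's toys → 5.5% + 0.75% county = 6.25% → $4.05875
Unrounded tax sum = $18.40145 → $18.40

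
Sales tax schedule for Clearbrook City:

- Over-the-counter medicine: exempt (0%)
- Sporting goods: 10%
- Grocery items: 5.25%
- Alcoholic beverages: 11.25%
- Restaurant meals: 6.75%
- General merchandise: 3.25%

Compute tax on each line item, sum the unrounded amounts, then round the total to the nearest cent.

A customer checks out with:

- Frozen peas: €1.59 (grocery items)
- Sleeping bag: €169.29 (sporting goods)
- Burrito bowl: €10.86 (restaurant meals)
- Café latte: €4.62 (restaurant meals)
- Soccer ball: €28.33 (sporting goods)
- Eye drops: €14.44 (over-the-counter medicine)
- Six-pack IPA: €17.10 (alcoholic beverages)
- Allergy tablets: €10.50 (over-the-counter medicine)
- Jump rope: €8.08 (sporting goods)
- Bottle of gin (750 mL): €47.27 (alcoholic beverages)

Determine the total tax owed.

€28.94

Frozen peas €1.59: grocery items → 5.25% → €0.083475
Sleeping bag €169.29: sporting goods → 10% → €16.929
Burrito bowl €10.86: restaurant meals → 6.75% → €0.73305
Café latte €4.62: restaurant meals → 6.75% → €0.31185
Soccer ball €28.33: sporting goods → 10% → €2.833
Eye drops €14.44: over-the-counter medicine → 0% → €0.00
Six-pack IPA €17.10: alcoholic beverages → 11.25% → €1.92375
Allergy tablets €10.50: over-the-counter medicine → 0% → €0.00
Jump rope €8.08: sporting goods → 10% → €0.808
Bottle of gin (750 mL) €47.27: alcoholic beverages → 11.25% → €5.317875
Unrounded tax sum = €28.94 → €28.94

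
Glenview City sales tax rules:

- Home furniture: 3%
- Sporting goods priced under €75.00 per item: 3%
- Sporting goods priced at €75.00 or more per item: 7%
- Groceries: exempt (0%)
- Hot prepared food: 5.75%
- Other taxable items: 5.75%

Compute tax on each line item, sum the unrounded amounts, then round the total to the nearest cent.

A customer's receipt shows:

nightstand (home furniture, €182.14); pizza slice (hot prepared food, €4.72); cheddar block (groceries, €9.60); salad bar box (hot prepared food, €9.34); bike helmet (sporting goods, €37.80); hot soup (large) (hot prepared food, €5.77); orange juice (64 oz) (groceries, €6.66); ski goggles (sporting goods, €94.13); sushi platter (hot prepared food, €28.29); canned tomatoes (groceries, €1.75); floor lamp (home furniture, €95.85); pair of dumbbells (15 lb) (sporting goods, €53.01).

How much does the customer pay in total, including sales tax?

€549.48

Nightstand €182.14: home furniture → 3% → €5.4642
Pizza slice €4.72: hot prepared food → 5.75% → €0.2714
Cheddar block €9.60: groceries → 0% → €0.00
Salad bar box €9.34: hot prepared food → 5.75% → €0.53705
Bike helmet €37.80: sporting goods, under €75.00 → 3% → €1.134
Hot soup (large) €5.77: hot prepared food → 5.75% → €0.331775
Orange juice (64 oz) €6.66: groceries → 0% → €0.00
Ski goggles €94.13: sporting goods, €75.00 or more → 7% → €6.5891
Sushi platter €28.29: hot prepared food → 5.75% → €1.626675
Canned tomatoes €1.75: groceries → 0% → €0.00
Floor lamp €95.85: home furniture → 3% → €2.8755
Pair of dumbbells (15 lb) €53.01: sporting goods, under €75.00 → 3% → €1.5903
Subtotal = €529.06; unrounded tax = €20.42 → €20.42; total due = €549.48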